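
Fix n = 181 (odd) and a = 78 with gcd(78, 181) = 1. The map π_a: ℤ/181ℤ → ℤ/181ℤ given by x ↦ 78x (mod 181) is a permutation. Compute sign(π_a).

Start at x=62: 62 → 130 → 4 → 131 → 82 → 61 → 52 → … (one orbit).
Cycle type of π: 180 + 1; total 2 cycles.
Σ(ℓ_i−1) = 181−2 = 179; sign = (−1)^179 = -1.

-1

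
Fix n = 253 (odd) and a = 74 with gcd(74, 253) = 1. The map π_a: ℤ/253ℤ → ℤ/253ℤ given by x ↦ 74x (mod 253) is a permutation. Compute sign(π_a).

Trace 119: π^k(119) = [119, 204, 169, 109, 223, 57, 170] for k=0..6.
Cycle type of π: 110×2 + 22 + 10 + 1; total 5 cycles.
5 cycles on 253: each ℓ→(−1)^(ℓ−1), product (−1)^248 = +1.
(74|253)_J = +1 (Zolotarev's lemma cross-check).

+1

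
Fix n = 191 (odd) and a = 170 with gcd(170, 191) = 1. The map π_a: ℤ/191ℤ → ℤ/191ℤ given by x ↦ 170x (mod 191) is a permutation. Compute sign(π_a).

Orbit of 23 under x↦170x: [23, 90, 20, 153, 34, 50, 96]… (length divides ord_191(170)).
Cycle lengths of π_170 on ℤ/191ℤ: [95, 95, 1]; 3 cycles in total.
n − c = 191 − 3 = 188; sign = (−1)^188 = +1.

+1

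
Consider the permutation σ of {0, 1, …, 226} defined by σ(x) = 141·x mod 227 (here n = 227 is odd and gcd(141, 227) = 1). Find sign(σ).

+1

Start at x=3: 3 → 196 → 169 → 221 → 62 → 116 → 12 → … (one orbit).
Cycle type of π: 113×2 + 1; total 3 cycles.
227 − 3 = 224 transpositions; sign(π) = (−1)^224 = +1.
Zolotarev: (141|227) = +1, matching the cycle-count sign.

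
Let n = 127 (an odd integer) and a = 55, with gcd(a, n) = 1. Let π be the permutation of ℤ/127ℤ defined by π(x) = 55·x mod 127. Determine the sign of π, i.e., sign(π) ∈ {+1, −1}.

Trace 92: π^k(92) = [92, 107, 43, 79, 27, 88, 14] for k=0..6.
Cycle lengths of π_55 on ℤ/127ℤ: [126, 1]; 2 cycles in total.
2 cycles on 127: each ℓ→(−1)^(ℓ−1), product (−1)^125 = -1.

-1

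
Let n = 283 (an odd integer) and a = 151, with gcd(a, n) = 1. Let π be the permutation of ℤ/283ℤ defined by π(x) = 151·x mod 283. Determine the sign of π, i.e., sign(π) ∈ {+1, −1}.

Start at x=106: 106 → 158 → 86 → 251 → 262 → 225 → 15 → … (one orbit).
Decompose π into cycles: lengths [47, 47, 47, 47, 47, 47, 1] (7 cycles, including the fixed point 0).
7 cycles on 283: each ℓ→(−1)^(ℓ−1), product (−1)^276 = +1.
Zolotarev: (151|283) = +1, matching the cycle-count sign.

+1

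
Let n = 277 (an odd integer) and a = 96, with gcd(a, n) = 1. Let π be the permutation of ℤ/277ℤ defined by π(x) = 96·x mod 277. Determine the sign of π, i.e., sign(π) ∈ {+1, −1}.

-1

Trace 171: π^k(171) = [171, 73, 83, 212, 131, 111, 130] for k=0..6.
Cycle lengths of π_96 on ℤ/277ℤ: [276, 1]; 2 cycles in total.
2 cycles on 277: each ℓ→(−1)^(ℓ−1), product (−1)^275 = -1.
(96|277)_J = -1 (Zolotarev's lemma cross-check).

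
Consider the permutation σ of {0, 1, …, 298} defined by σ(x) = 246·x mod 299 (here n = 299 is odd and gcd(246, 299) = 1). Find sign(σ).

+1

Trace 64: π^k(64) = [64, 196, 77, 105, 116, 131, 233] for k=0..6.
Cycle lengths of π_246 on ℤ/299ℤ: [22, 22, 22, 22, 22, 22, 22, 22, 22, 22, 22, 22, 11, 11, 2, 2, 2, 2, 2, 2, 1]; 21 cycles in total.
sign(π) = (−1)^{n − #cycles} = (−1)^{299−21} = (−1)^278 = +1.
(246|299)_J = +1 (Zolotarev's lemma cross-check).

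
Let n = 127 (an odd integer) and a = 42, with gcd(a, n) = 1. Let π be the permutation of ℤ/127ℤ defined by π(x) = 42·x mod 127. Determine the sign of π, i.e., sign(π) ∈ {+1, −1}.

Trace 84: π^k(84) = [84, 99, 94, 11, 81, 100, 9] for k=0..6.
3 cycles of lengths [63, 63, 1].
With 3 cycles on 127 points, sign = (−1)^{127−3} = +1.

+1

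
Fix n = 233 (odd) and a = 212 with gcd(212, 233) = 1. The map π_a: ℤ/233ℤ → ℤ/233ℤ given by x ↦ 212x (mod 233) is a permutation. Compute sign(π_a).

Orbit of 204 under x↦212x: [204, 143, 26, 153, 49, 136, 173]… (length divides ord_233(212)).
Cycle type of π: 232 + 1; total 2 cycles.
233 − 2 = 231 transpositions; sign(π) = (−1)^231 = -1.

-1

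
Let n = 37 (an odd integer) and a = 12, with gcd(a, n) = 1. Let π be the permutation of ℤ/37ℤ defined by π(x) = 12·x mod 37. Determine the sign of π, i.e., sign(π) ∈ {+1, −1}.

+1

Start at x=7: 7 → 10 → 9 → 34 → 1 → 12 → 33 → … (one orbit).
Decompose π into cycles: lengths [9, 9, 9, 9, 1] (5 cycles, including the fixed point 0).
Σ(ℓ_i−1) = 37−5 = 32; sign = (−1)^32 = +1.
Zolotarev: (12|37) = +1, matching the cycle-count sign.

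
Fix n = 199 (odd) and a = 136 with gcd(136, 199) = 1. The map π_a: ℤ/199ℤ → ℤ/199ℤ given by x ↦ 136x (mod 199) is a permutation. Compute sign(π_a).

-1

Trace 85: π^k(85) = [85, 18, 60, 1, 136, 188, 96] for k=0..6.
π_136 has 10 disjoint cycles with lengths [22, 22, 22, 22, 22, 22, 22, 22, 22, 1] on {0,…,198}.
199 − 10 = 189 transpositions; sign(π) = (−1)^189 = -1.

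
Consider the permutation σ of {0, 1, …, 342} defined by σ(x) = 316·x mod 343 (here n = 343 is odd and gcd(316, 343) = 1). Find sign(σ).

+1

Start at x=8: 8 → 127 → 1 → 316 → 43 → 211 → 134 → … (one orbit).
Cycle lengths of π_316 on ℤ/343ℤ: [49, 49, 49, 49, 49, 49, 7, 7, 7, 7, 7, 7, 1, 1, 1, 1, 1, 1, 1]; 19 cycles in total.
19 cycles on 343: each ℓ→(−1)^(ℓ−1), product (−1)^324 = +1.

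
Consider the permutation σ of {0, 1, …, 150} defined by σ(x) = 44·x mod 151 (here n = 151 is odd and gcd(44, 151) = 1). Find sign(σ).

+1

Orbit of 8 under x↦44x: [8, 50, 86, 9, 94, 59, 29]… (length divides ord_151(44)).
Decompose π into cycles: lengths [25, 25, 25, 25, 25, 25, 1] (7 cycles, including the fixed point 0).
n − c = 151 − 7 = 144; sign = (−1)^144 = +1.
(44|151)_J = +1 (Zolotarev's lemma cross-check).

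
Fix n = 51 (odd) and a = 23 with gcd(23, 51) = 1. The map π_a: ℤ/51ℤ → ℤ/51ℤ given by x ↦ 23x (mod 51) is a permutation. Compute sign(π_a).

+1

Start at x=20: 20 → 1 → 23 → 19 → 29 → 4 → 41 → … (one orbit).
5 cycles of lengths [16, 16, 16, 2, 1].
5 cycles on 51: each ℓ→(−1)^(ℓ−1), product (−1)^46 = +1.
The Jacobi symbol (23|51) = +1 (Zolotarev) agrees.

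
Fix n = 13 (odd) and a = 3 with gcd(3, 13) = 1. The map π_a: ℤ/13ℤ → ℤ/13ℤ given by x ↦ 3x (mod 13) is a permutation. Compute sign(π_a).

Trace 1: π^k(1) = [1, 3, 9] for k=0..2.
5 cycles of lengths [3, 3, 3, 3, 1].
With 5 cycles on 13 points, sign = (−1)^{13−5} = +1.

+1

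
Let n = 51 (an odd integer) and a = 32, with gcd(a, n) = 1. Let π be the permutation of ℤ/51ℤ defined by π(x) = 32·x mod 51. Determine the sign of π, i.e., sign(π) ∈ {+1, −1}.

Orbit of 1 under x↦32x: [1, 32, 4, 26, 16, 2, 13]… (length divides ord_51(32)).
Cycle lengths of π_32 on ℤ/51ℤ: [8, 8, 8, 8, 8, 8, 2, 1]; 8 cycles in total.
sign(π) = (−1)^{n − #cycles} = (−1)^{51−8} = (−1)^43 = -1.
Check: (32/51) = -1 by Zolotarev.

-1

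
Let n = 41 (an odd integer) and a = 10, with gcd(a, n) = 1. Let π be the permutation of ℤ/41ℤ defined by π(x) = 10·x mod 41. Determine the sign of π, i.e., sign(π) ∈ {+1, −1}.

+1

Trace 18: π^k(18) = [18, 16, 37, 1, 10] for k=0..4.
Decompose π into cycles: lengths [5, 5, 5, 5, 5, 5, 5, 5, 1] (9 cycles, including the fixed point 0).
9 cycles on 41: each ℓ→(−1)^(ℓ−1), product (−1)^32 = +1.
Via Zolotarev, sign(π_{10}) = (10|41) = +1.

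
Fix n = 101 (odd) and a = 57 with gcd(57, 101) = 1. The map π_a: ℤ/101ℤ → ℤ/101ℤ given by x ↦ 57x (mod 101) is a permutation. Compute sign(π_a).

Trace 84: π^k(84) = [84, 41, 14, 91, 36, 32, 6] for k=0..6.
The orbit structure of x ↦ 57x mod 101: 6 orbits of sizes [20, 20, 20, 20, 20, 1].
With 6 cycles on 101 points, sign = (−1)^{101−6} = -1.
(57|101)_J = -1 (Zolotarev's lemma cross-check).

-1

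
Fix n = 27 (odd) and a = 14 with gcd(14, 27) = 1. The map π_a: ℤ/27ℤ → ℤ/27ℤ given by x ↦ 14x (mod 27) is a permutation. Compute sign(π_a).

Start at x=19: 19 → 23 → 25 → 26 → 13 → 20 → 10 → … (one orbit).
Cycle type of π: 18 + 6 + 2 + 1; total 4 cycles.
4 cycles on 27: each ℓ→(−1)^(ℓ−1), product (−1)^23 = -1.
The Jacobi symbol (14|27) = -1 (Zolotarev) agrees.

-1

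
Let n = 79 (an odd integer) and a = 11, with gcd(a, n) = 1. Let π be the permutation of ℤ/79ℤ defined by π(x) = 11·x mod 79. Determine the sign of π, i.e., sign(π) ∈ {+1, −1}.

Start at x=45: 45 → 21 → 73 → 13 → 64 → 72 → 2 → … (one orbit).
π_11 has 3 disjoint cycles with lengths [39, 39, 1] on {0,…,78}.
n − c = 79 − 3 = 76; sign = (−1)^76 = +1.

+1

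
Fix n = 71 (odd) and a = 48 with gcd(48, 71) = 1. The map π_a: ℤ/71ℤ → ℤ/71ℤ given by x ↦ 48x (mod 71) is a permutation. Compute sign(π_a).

+1

Start at x=1: 1 → 48 → 32 → 45 → 30 → 20 → 37 → 1 (one orbit).
π_48 has 11 disjoint cycles with lengths [7, 7, 7, 7, 7, 7, 7, 7, 7, 7, 1] on {0,…,70}.
71 − 11 = 60 transpositions; sign(π) = (−1)^60 = +1.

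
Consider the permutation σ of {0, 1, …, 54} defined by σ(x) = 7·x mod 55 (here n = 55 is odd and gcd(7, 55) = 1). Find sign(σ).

Start at x=4: 4 → 28 → 31 → 52 → 34 → 18 → 16 → … (one orbit).
5 cycles of lengths [20, 20, 10, 4, 1].
Σ(ℓ_i−1) = 55−5 = 50; sign = (−1)^50 = +1.
Check: (7/55) = +1 by Zolotarev.

+1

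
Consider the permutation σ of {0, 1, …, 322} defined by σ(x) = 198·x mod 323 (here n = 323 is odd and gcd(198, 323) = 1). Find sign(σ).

+1

Trace 227: π^k(227) = [227, 49, 12, 115, 160, 26, 303] for k=0..6.
Decompose π into cycles: lengths [48, 48, 48, 48, 48, 48, 16, 6, 6, 6, 1] (11 cycles, including the fixed point 0).
With 11 cycles on 323 points, sign = (−1)^{323−11} = +1.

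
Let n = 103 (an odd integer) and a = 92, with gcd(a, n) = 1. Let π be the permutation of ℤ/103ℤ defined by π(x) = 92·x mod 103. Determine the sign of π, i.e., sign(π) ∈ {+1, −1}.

Start at x=26: 26 → 23 → 56 → 2 → 81 → 36 → 16 → … (one orbit).
π_92 has 3 disjoint cycles with lengths [51, 51, 1] on {0,…,102}.
sign(π) = (−1)^{n − #cycles} = (−1)^{103−3} = (−1)^100 = +1.

+1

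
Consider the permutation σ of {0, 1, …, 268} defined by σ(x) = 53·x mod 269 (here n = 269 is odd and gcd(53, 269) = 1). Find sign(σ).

Trace 117: π^k(117) = [117, 14, 204, 52, 66, 1, 53] for k=0..6.
π_53 has 5 disjoint cycles with lengths [67, 67, 67, 67, 1] on {0,…,268}.
269 − 5 = 264 transpositions; sign(π) = (−1)^264 = +1.

+1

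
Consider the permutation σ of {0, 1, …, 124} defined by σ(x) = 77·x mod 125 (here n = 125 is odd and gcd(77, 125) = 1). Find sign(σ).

Trace 2: π^k(2) = [2, 29, 108, 66, 82, 64, 53] for k=0..6.
π_77 has 4 disjoint cycles with lengths [100, 20, 4, 1] on {0,…,124}.
With 4 cycles on 125 points, sign = (−1)^{125−4} = -1.
Via Zolotarev, sign(π_{77}) = (77|125) = -1.

-1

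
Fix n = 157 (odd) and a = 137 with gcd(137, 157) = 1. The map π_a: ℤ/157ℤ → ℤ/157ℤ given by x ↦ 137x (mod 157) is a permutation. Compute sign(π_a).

Orbit of 113 under x↦137x: [113, 95, 141, 6, 37, 45, 42]… (length divides ord_157(137)).
The orbit structure of x ↦ 137x mod 157: 2 orbits of sizes [156, 1].
With 2 cycles on 157 points, sign = (−1)^{157−2} = -1.

-1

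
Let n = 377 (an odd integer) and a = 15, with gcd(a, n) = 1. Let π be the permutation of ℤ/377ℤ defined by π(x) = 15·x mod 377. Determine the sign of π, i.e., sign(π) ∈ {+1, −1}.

+1

Orbit of 53 under x↦15x: [53, 41, 238, 177, 16, 240, 207]… (length divides ord_377(15)).
Decompose π into cycles: lengths [84, 84, 84, 84, 28, 12, 1] (7 cycles, including the fixed point 0).
7 cycles on 377: each ℓ→(−1)^(ℓ−1), product (−1)^370 = +1.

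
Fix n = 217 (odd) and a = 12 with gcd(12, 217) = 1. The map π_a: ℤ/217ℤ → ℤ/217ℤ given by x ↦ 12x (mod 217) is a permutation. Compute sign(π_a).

Orbit of 100 under x↦12x: [100, 115, 78, 68, 165, 27, 107]… (length divides ord_217(12)).
Cycle type of π: 30×7 + 6 + 1; total 9 cycles.
9 cycles on 217: each ℓ→(−1)^(ℓ−1), product (−1)^208 = +1.

+1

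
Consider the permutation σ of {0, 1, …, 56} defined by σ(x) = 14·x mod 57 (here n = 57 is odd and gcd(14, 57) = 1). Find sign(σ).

+1

Trace 25: π^k(25) = [25, 8, 55, 29, 7, 41, 4] for k=0..6.
Cycle type of π: 18×3 + 2 + 1; total 5 cycles.
57 − 5 = 52 transpositions; sign(π) = (−1)^52 = +1.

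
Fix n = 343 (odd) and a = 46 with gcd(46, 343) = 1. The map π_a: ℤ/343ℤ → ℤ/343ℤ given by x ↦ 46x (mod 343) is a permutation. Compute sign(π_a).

+1

Orbit of 134 under x↦46x: [134, 333, 226, 106, 74, 317, 176]… (length divides ord_343(46)).
Cycle type of π: 147×2 + 21×2 + 3×2 + 1; total 7 cycles.
sign(π) = (−1)^{n − #cycles} = (−1)^{343−7} = (−1)^336 = +1.
Via Zolotarev, sign(π_{46}) = (46|343) = +1.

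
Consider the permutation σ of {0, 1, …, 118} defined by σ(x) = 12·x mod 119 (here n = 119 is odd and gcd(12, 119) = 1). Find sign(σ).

+1

Start at x=25: 25 → 62 → 30 → 3 → 36 → 75 → 67 → … (one orbit).
π_12 has 5 disjoint cycles with lengths [48, 48, 16, 6, 1] on {0,…,118}.
n − c = 119 − 5 = 114; sign = (−1)^114 = +1.
Zolotarev: (12|119) = +1, matching the cycle-count sign.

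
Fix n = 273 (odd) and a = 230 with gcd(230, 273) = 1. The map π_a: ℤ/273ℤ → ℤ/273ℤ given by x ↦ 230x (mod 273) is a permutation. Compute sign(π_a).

Orbit of 230 under x↦230x: [230, 211, 209, 22, 146, 1]… (length divides ord_273(230)).
Cycle type of π: 6×40 + 3×4 + 2×10 + 1; total 55 cycles.
n − c = 273 − 55 = 218; sign = (−1)^218 = +1.
(230|273)_J = +1 (Zolotarev's lemma cross-check).

+1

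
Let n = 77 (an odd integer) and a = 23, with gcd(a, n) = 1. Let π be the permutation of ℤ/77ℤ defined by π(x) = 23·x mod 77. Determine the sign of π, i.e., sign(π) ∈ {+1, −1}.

+1

Start at x=1: 1 → 23 → 67 → 1 (one orbit).
The orbit structure of x ↦ 23x mod 77: 33 orbits of sizes [3, 3, 3, 3, 3, 3, 3, 3, 3, 3, 3, 3, 3, 3, 3, 3, 3, 3, 3, 3, 3, 3, 1, 1, 1, 1, 1, 1, 1, 1, 1, 1, 1].
33 cycles on 77: each ℓ→(−1)^(ℓ−1), product (−1)^44 = +1.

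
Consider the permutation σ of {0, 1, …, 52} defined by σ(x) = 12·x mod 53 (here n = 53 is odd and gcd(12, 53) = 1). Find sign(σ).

-1

Start at x=15: 15 → 21 → 40 → 3 → 36 → 8 → 43 → … (one orbit).
The orbit structure of x ↦ 12x mod 53: 2 orbits of sizes [52, 1].
Σ(ℓ_i−1) = 53−2 = 51; sign = (−1)^51 = -1.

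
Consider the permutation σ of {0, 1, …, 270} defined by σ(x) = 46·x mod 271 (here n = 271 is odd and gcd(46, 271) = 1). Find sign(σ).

Trace 194: π^k(194) = [194, 252, 210, 175, 191, 114, 95] for k=0..6.
2 cycles of lengths [270, 1].
2 cycles on 271: each ℓ→(−1)^(ℓ−1), product (−1)^269 = -1.

-1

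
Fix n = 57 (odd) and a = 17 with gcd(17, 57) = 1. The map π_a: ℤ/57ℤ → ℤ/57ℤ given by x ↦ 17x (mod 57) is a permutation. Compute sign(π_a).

Trace 26: π^k(26) = [26, 43, 47, 1, 17, 4, 11] for k=0..6.
Decompose π into cycles: lengths [18, 18, 9, 9, 2, 1] (6 cycles, including the fixed point 0).
sign(π) = (−1)^{n − #cycles} = (−1)^{57−6} = (−1)^51 = -1.
Via Zolotarev, sign(π_{17}) = (17|57) = -1.

-1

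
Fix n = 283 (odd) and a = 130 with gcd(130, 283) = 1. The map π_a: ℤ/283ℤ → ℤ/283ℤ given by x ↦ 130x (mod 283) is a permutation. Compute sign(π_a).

+1

Trace 49: π^k(49) = [49, 144, 42, 83, 36, 152, 233] for k=0..6.
Cycle type of π: 141×2 + 1; total 3 cycles.
With 3 cycles on 283 points, sign = (−1)^{283−3} = +1.
Via Zolotarev, sign(π_{130}) = (130|283) = +1.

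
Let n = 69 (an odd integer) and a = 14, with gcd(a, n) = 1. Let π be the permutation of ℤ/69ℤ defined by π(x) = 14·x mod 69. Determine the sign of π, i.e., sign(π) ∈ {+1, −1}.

+1

Start at x=49: 49 → 65 → 13 → 44 → 64 → 68 → 55 → … (one orbit).
Decompose π into cycles: lengths [22, 22, 22, 2, 1] (5 cycles, including the fixed point 0).
Σ(ℓ_i−1) = 69−5 = 64; sign = (−1)^64 = +1.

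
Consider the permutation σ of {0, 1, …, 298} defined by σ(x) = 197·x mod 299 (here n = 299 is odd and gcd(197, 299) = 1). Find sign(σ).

-1

Orbit of 278 under x↦197x: [278, 49, 85, 1, 197, 238, 242]… (length divides ord_299(197)).
π_197 has 6 disjoint cycles with lengths [132, 132, 12, 11, 11, 1] on {0,…,298}.
n − c = 299 − 6 = 293; sign = (−1)^293 = -1.
The Jacobi symbol (197|299) = -1 (Zolotarev) agrees.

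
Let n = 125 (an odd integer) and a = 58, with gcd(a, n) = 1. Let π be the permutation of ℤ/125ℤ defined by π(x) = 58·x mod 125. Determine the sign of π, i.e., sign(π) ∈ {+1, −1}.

-1

Orbit of 78 under x↦58x: [78, 24, 17, 111, 63, 29, 57]… (length divides ord_125(58)).
The orbit structure of x ↦ 58x mod 125: 4 orbits of sizes [100, 20, 4, 1].
125 − 4 = 121 transpositions; sign(π) = (−1)^121 = -1.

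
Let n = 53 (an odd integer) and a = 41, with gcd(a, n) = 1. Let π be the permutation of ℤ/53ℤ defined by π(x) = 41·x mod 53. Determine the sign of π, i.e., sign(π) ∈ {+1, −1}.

Orbit of 26 under x↦41x: [26, 6, 34, 16, 20, 25, 18]… (length divides ord_53(41)).
Cycle lengths of π_41 on ℤ/53ℤ: [52, 1]; 2 cycles in total.
2 cycles on 53: each ℓ→(−1)^(ℓ−1), product (−1)^51 = -1.
Check: (41/53) = -1 by Zolotarev.

-1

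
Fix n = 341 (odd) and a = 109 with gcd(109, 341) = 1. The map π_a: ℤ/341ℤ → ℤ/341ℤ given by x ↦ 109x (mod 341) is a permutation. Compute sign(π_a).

-1

Start at x=221: 221 → 219 → 1 → 109 → 287 → 252 → 188 → … (one orbit).
The orbit structure of x ↦ 109x mod 341: 42 orbits of sizes [10, 10, 10, 10, 10, 10, 10, 10, 10, 10, 10, 10, 10, 10, 10, 10, 10, 10, 10, 10, 10, 10, 10, 10, 10, 10, 10, 10, 10, 10, 5, 5, 5, 5, 5, 5, 2, 2, 2, 2, 2, 1].
341 − 42 = 299 transpositions; sign(π) = (−1)^299 = -1.
Check: (109/341) = -1 by Zolotarev.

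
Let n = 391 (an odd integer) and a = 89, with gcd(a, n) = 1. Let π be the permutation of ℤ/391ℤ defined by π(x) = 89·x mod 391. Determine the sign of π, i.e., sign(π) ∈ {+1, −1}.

-1

Trace 324: π^k(324) = [324, 293, 271, 268, 1, 89, 101] for k=0..6.
Cycle lengths of π_89 on ℤ/391ℤ: [44, 44, 44, 44, 44, 44, 44, 44, 22, 4, 4, 4, 4, 1]; 14 cycles in total.
391 − 14 = 377 transpositions; sign(π) = (−1)^377 = -1.
Check: (89/391) = -1 by Zolotarev.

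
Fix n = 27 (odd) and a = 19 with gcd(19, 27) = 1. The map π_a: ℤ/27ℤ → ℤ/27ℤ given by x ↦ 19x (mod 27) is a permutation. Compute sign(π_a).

Trace 1: π^k(1) = [1, 19, 10] for k=0..2.
15 cycles of lengths [3, 3, 3, 3, 3, 3, 1, 1, 1, 1, 1, 1, 1, 1, 1].
27 − 15 = 12 transpositions; sign(π) = (−1)^12 = +1.

+1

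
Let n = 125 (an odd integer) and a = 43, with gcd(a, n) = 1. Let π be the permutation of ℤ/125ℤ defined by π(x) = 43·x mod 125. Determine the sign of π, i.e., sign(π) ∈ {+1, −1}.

Trace 124: π^k(124) = [124, 82, 26, 118, 74, 57, 76] for k=0..6.
Decompose π into cycles: lengths [20, 20, 20, 20, 20, 4, 4, 4, 4, 4, 4, 1] (12 cycles, including the fixed point 0).
125 − 12 = 113 transpositions; sign(π) = (−1)^113 = -1.
(43|125)_J = -1 (Zolotarev's lemma cross-check).

-1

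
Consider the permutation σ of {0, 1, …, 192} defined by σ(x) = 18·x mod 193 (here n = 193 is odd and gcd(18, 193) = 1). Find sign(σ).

+1

Trace 162: π^k(162) = [162, 21, 185, 49, 110, 50, 128] for k=0..6.
Decompose π into cycles: lengths [96, 96, 1] (3 cycles, including the fixed point 0).
193 − 3 = 190 transpositions; sign(π) = (−1)^190 = +1.
The Jacobi symbol (18|193) = +1 (Zolotarev) agrees.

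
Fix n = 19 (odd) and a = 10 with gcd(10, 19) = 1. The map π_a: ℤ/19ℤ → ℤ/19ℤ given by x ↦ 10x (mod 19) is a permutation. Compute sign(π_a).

Orbit of 14 under x↦10x: [14, 7, 13, 16, 8, 4, 2]… (length divides ord_19(10)).
Cycle type of π: 18 + 1; total 2 cycles.
sign(π) = (−1)^{n − #cycles} = (−1)^{19−2} = (−1)^17 = -1.
Zolotarev: (10|19) = -1, matching the cycle-count sign.

-1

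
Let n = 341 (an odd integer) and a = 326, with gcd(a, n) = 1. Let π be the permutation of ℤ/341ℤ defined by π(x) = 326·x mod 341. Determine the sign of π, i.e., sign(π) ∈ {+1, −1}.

-1

Orbit of 39 under x↦326x: [39, 97, 250, 1, 326, 225, 35]… (length divides ord_341(326)).
Cycle lengths of π_326 on ℤ/341ℤ: [10, 10, 10, 10, 10, 10, 10, 10, 10, 10, 10, 10, 10, 10, 10, 10, 10, 10, 10, 10, 10, 10, 10, 10, 10, 10, 10, 10, 10, 10, 10, 5, 5, 5, 5, 5, 5, 1]; 38 cycles in total.
341 − 38 = 303 transpositions; sign(π) = (−1)^303 = -1.
Zolotarev: (326|341) = -1, matching the cycle-count sign.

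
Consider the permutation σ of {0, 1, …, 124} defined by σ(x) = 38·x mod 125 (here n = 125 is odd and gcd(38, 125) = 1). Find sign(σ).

Start at x=59: 59 → 117 → 71 → 73 → 24 → 37 → 31 → … (one orbit).
Cycle lengths of π_38 on ℤ/125ℤ: [100, 20, 4, 1]; 4 cycles in total.
n − c = 125 − 4 = 121; sign = (−1)^121 = -1.
(38|125)_J = -1 (Zolotarev's lemma cross-check).

-1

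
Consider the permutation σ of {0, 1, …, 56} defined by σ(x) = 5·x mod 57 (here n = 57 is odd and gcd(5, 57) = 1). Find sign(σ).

Trace 26: π^k(26) = [26, 16, 23, 1, 5, 25, 11] for k=0..6.
π_5 has 6 disjoint cycles with lengths [18, 18, 9, 9, 2, 1] on {0,…,56}.
Σ(ℓ_i−1) = 57−6 = 51; sign = (−1)^51 = -1.
Via Zolotarev, sign(π_{5}) = (5|57) = -1.

-1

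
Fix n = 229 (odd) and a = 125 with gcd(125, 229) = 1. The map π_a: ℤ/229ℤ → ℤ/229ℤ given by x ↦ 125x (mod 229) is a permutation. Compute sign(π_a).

+1

Orbit of 203 under x↦125x: [203, 185, 225, 187, 17, 64, 214]… (length divides ord_229(125)).
Decompose π into cycles: lengths [38, 38, 38, 38, 38, 38, 1] (7 cycles, including the fixed point 0).
With 7 cycles on 229 points, sign = (−1)^{229−7} = +1.
(125|229)_J = +1 (Zolotarev's lemma cross-check).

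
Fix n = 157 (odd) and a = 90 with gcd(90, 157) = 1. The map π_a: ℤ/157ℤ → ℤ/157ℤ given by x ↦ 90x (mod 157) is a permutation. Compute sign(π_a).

+1

Orbit of 99 under x↦90x: [99, 118, 101, 141, 130, 82, 1]… (length divides ord_157(90)).
Decompose π into cycles: lengths [26, 26, 26, 26, 26, 26, 1] (7 cycles, including the fixed point 0).
Σ(ℓ_i−1) = 157−7 = 150; sign = (−1)^150 = +1.
The Jacobi symbol (90|157) = +1 (Zolotarev) agrees.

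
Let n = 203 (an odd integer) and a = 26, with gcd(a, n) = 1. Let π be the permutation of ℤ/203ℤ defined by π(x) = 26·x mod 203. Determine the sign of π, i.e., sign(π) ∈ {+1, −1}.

Trace 164: π^k(164) = [164, 1, 26, 67, 118, 23, 192] for k=0..6.
The orbit structure of x ↦ 26x mod 203: 5 orbits of sizes [84, 84, 28, 6, 1].
203 − 5 = 198 transpositions; sign(π) = (−1)^198 = +1.
Check: (26/203) = +1 by Zolotarev.

+1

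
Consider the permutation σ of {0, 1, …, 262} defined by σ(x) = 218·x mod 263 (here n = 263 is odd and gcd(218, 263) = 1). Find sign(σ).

+1

Orbit of 181 under x↦218x: [181, 8, 166, 157, 36, 221, 49]… (length divides ord_263(218)).
Cycle lengths of π_218 on ℤ/263ℤ: [131, 131, 1]; 3 cycles in total.
sign(π) = (−1)^{n − #cycles} = (−1)^{263−3} = (−1)^260 = +1.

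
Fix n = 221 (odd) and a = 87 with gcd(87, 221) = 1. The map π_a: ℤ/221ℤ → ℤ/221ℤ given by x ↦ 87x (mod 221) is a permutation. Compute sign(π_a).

Trace 152: π^k(152) = [152, 185, 183, 9, 120, 53, 191] for k=0..6.
15 cycles of lengths [24, 24, 24, 24, 24, 24, 24, 24, 8, 8, 3, 3, 3, 3, 1].
n − c = 221 − 15 = 206; sign = (−1)^206 = +1.

+1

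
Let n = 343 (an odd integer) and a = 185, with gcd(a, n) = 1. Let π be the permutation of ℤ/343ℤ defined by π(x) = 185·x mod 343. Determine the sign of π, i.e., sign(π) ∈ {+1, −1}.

Trace 324: π^k(324) = [324, 258, 53, 201, 141, 17, 58] for k=0..6.
4 cycles of lengths [294, 42, 6, 1].
Σ(ℓ_i−1) = 343−4 = 339; sign = (−1)^339 = -1.
Zolotarev: (185|343) = -1, matching the cycle-count sign.

-1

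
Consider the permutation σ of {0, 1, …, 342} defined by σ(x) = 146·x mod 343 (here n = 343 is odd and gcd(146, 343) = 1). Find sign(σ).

Trace 246: π^k(246) = [246, 244, 295, 195, 1, 146, 50] for k=0..6.
Decompose π into cycles: lengths [14, 14, 14, 14, 14, 14, 14, 14, 14, 14, 14, 14, 14, 14, 14, 14, 14, 14, 14, 14, 14, 2, 2, 2, 2, 2, 2, 2, 2, 2, 2, 2, 2, 2, 2, 2, 2, 2, 2, 2, 2, 2, 2, 2, 2, 1] (46 cycles, including the fixed point 0).
46 cycles on 343: each ℓ→(−1)^(ℓ−1), product (−1)^297 = -1.
The Jacobi symbol (146|343) = -1 (Zolotarev) agrees.

-1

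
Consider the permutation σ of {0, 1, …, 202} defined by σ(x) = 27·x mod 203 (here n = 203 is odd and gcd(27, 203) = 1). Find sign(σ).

Start at x=190: 190 → 55 → 64 → 104 → 169 → 97 → 183 → … (one orbit).
The orbit structure of x ↦ 27x mod 203: 11 orbits of sizes [28, 28, 28, 28, 28, 28, 28, 2, 2, 2, 1].
With 11 cycles on 203 points, sign = (−1)^{203−11} = +1.
(27|203)_J = +1 (Zolotarev's lemma cross-check).

+1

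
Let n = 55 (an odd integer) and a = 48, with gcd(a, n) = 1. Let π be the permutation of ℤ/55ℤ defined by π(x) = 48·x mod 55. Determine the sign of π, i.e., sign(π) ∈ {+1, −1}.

Start at x=38: 38 → 9 → 47 → 1 → 48 → 49 → 42 → … (one orbit).
Cycle lengths of π_48 on ℤ/55ℤ: [20, 20, 5, 5, 4, 1]; 6 cycles in total.
sign(π) = (−1)^{n − #cycles} = (−1)^{55−6} = (−1)^49 = -1.
Check: (48/55) = -1 by Zolotarev.

-1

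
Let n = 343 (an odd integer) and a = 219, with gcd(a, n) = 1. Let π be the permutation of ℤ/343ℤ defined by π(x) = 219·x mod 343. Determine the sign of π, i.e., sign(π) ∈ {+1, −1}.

+1

Trace 268: π^k(268) = [268, 39, 309, 100, 291, 274, 324] for k=0..6.
7 cycles of lengths [147, 147, 21, 21, 3, 3, 1].
343 − 7 = 336 transpositions; sign(π) = (−1)^336 = +1.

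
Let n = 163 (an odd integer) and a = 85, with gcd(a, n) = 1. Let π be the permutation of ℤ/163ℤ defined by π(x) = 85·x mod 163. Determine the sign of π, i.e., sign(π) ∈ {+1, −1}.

Orbit of 38 under x↦85x: [38, 133, 58, 40, 140, 1, 85]… (length divides ord_163(85)).
π_85 has 19 disjoint cycles with lengths [9, 9, 9, 9, 9, 9, 9, 9, 9, 9, 9, 9, 9, 9, 9, 9, 9, 9, 1] on {0,…,162}.
19 cycles on 163: each ℓ→(−1)^(ℓ−1), product (−1)^144 = +1.
The Jacobi symbol (85|163) = +1 (Zolotarev) agrees.

+1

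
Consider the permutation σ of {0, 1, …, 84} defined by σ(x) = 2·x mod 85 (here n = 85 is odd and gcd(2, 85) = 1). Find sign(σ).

-1

Trace 32: π^k(32) = [32, 64, 43, 1, 2, 4, 8] for k=0..6.
12 cycles of lengths [8, 8, 8, 8, 8, 8, 8, 8, 8, 8, 4, 1].
12 cycles on 85: each ℓ→(−1)^(ℓ−1), product (−1)^73 = -1.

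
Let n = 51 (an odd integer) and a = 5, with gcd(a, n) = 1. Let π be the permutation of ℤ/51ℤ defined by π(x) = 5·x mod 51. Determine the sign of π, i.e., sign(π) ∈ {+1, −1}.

+1

Trace 25: π^k(25) = [25, 23, 13, 14, 19, 44, 16] for k=0..6.
Decompose π into cycles: lengths [16, 16, 16, 2, 1] (5 cycles, including the fixed point 0).
With 5 cycles on 51 points, sign = (−1)^{51−5} = +1.
Zolotarev: (5|51) = +1, matching the cycle-count sign.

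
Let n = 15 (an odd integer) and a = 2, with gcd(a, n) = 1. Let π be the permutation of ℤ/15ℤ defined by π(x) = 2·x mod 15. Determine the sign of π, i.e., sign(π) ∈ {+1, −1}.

+1

Trace 4: π^k(4) = [4, 8, 1, 2] for k=0..3.
Cycle lengths of π_2 on ℤ/15ℤ: [4, 4, 4, 2, 1]; 5 cycles in total.
15 − 5 = 10 transpositions; sign(π) = (−1)^10 = +1.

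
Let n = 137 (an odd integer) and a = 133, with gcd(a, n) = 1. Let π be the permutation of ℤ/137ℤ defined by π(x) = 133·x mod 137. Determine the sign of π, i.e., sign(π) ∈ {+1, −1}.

+1

Trace 72: π^k(72) = [72, 123, 56, 50, 74, 115, 88] for k=0..6.
Cycle lengths of π_133 on ℤ/137ℤ: [17, 17, 17, 17, 17, 17, 17, 17, 1]; 9 cycles in total.
sign(π) = (−1)^{n − #cycles} = (−1)^{137−9} = (−1)^128 = +1.
The Jacobi symbol (133|137) = +1 (Zolotarev) agrees.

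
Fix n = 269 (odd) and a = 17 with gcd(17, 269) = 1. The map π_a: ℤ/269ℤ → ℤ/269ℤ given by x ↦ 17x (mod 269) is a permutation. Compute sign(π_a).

Start at x=72: 72 → 148 → 95 → 1 → 17 → 20 → 71 → … (one orbit).
Cycle type of π: 268 + 1; total 2 cycles.
2 cycles on 269: each ℓ→(−1)^(ℓ−1), product (−1)^267 = -1.
(17|269)_J = -1 (Zolotarev's lemma cross-check).

-1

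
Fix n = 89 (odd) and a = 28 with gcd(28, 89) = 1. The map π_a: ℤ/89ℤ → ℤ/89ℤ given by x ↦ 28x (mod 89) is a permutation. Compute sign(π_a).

-1

Trace 33: π^k(33) = [33, 34, 62, 45, 14, 36, 29] for k=0..6.
Cycle type of π: 88 + 1; total 2 cycles.
sign(π) = (−1)^{n − #cycles} = (−1)^{89−2} = (−1)^87 = -1.
Via Zolotarev, sign(π_{28}) = (28|89) = -1.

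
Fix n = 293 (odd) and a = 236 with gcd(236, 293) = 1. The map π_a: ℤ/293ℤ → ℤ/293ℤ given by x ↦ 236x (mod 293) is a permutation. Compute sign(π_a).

Start at x=240: 240 → 91 → 87 → 22 → 211 → 279 → 212 → … (one orbit).
Cycle lengths of π_236 on ℤ/293ℤ: [146, 146, 1]; 3 cycles in total.
293 − 3 = 290 transpositions; sign(π) = (−1)^290 = +1.

+1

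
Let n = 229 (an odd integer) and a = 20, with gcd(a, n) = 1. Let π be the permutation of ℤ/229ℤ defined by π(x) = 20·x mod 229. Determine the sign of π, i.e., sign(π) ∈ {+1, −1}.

+1

Trace 25: π^k(25) = [25, 42, 153, 83, 57, 224, 129] for k=0..6.
The orbit structure of x ↦ 20x mod 229: 5 orbits of sizes [57, 57, 57, 57, 1].
sign(π) = (−1)^{n − #cycles} = (−1)^{229−5} = (−1)^224 = +1.
Zolotarev: (20|229) = +1, matching the cycle-count sign.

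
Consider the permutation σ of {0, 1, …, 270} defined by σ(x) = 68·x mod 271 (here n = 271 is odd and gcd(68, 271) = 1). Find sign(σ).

Start at x=174: 174 → 179 → 248 → 62 → 151 → 241 → 128 → … (one orbit).
The orbit structure of x ↦ 68x mod 271: 3 orbits of sizes [135, 135, 1].
With 3 cycles on 271 points, sign = (−1)^{271−3} = +1.
Zolotarev: (68|271) = +1, matching the cycle-count sign.

+1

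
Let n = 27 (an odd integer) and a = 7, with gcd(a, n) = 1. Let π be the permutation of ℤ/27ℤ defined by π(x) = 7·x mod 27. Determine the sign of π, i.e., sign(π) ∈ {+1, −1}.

Start at x=16: 16 → 4 → 1 → 7 → 22 → 19 → 25 → … (one orbit).
The orbit structure of x ↦ 7x mod 27: 7 orbits of sizes [9, 9, 3, 3, 1, 1, 1].
7 cycles on 27: each ℓ→(−1)^(ℓ−1), product (−1)^20 = +1.

+1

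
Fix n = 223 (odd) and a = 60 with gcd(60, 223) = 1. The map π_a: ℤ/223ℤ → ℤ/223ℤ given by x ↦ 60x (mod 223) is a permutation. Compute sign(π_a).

Trace 171: π^k(171) = [171, 2, 120, 64, 49, 41, 7] for k=0..6.
Decompose π into cycles: lengths [37, 37, 37, 37, 37, 37, 1] (7 cycles, including the fixed point 0).
Σ(ℓ_i−1) = 223−7 = 216; sign = (−1)^216 = +1.

+1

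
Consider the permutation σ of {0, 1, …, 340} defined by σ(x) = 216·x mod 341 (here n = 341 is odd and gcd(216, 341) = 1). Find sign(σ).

+1

Start at x=311: 311 → 340 → 125 → 61 → 218 → 30 → 1 → … (one orbit).
Cycle type of π: 10×31 + 2×15 + 1; total 47 cycles.
341 − 47 = 294 transpositions; sign(π) = (−1)^294 = +1.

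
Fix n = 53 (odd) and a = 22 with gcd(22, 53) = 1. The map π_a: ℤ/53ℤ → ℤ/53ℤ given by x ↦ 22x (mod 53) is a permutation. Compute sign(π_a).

-1

Orbit of 33 under x↦22x: [33, 37, 19, 47, 27, 11, 30]… (length divides ord_53(22)).
Cycle type of π: 52 + 1; total 2 cycles.
Σ(ℓ_i−1) = 53−2 = 51; sign = (−1)^51 = -1.
Zolotarev: (22|53) = -1, matching the cycle-count sign.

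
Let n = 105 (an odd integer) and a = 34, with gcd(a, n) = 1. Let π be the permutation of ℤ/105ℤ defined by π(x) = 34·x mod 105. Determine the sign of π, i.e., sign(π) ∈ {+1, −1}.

Orbit of 34 under x↦34x: [34, 1]… (length divides ord_105(34)).
Cycle type of π: 2×51 + 1×3; total 54 cycles.
105 − 54 = 51 transpositions; sign(π) = (−1)^51 = -1.
Check: (34/105) = -1 by Zolotarev.

-1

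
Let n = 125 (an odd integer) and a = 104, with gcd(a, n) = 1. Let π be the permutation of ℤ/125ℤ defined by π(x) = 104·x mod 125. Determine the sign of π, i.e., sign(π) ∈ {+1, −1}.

+1

Orbit of 89 under x↦104x: [89, 6, 124, 21, 59, 11, 19]… (length divides ord_125(104)).
The orbit structure of x ↦ 104x mod 125: 7 orbits of sizes [50, 50, 10, 10, 2, 2, 1].
7 cycles on 125: each ℓ→(−1)^(ℓ−1), product (−1)^118 = +1.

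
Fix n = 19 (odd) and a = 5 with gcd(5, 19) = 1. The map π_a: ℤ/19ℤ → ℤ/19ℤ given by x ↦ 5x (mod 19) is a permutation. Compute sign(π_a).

Trace 1: π^k(1) = [1, 5, 6, 11, 17, 9, 7] for k=0..6.
Decompose π into cycles: lengths [9, 9, 1] (3 cycles, including the fixed point 0).
With 3 cycles on 19 points, sign = (−1)^{19−3} = +1.
The Jacobi symbol (5|19) = +1 (Zolotarev) agrees.

+1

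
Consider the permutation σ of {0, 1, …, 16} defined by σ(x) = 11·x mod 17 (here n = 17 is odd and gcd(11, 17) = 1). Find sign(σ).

Start at x=11: 11 → 2 → 5 → 4 → 10 → 8 → 3 → … (one orbit).
The orbit structure of x ↦ 11x mod 17: 2 orbits of sizes [16, 1].
n − c = 17 − 2 = 15; sign = (−1)^15 = -1.

-1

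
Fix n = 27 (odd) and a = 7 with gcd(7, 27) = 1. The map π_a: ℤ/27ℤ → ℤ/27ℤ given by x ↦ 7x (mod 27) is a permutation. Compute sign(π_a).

+1

Trace 13: π^k(13) = [13, 10, 16, 4, 1, 7, 22] for k=0..6.
Cycle lengths of π_7 on ℤ/27ℤ: [9, 9, 3, 3, 1, 1, 1]; 7 cycles in total.
27 − 7 = 20 transpositions; sign(π) = (−1)^20 = +1.
(7|27)_J = +1 (Zolotarev's lemma cross-check).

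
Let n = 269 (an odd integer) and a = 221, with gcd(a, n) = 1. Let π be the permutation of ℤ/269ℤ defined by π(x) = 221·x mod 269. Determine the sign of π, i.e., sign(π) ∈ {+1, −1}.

Trace 168: π^k(168) = [168, 6, 250, 105, 71, 89, 32] for k=0..6.
Cycle lengths of π_221 on ℤ/269ℤ: [268, 1]; 2 cycles in total.
With 2 cycles on 269 points, sign = (−1)^{269−2} = -1.
Via Zolotarev, sign(π_{221}) = (221|269) = -1.

-1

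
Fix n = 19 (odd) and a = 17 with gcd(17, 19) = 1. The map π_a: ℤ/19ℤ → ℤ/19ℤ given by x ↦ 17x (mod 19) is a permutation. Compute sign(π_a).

Trace 5: π^k(5) = [5, 9, 1, 17, 4, 11, 16] for k=0..6.
Cycle type of π: 9×2 + 1; total 3 cycles.
19 − 3 = 16 transpositions; sign(π) = (−1)^16 = +1.
Via Zolotarev, sign(π_{17}) = (17|19) = +1.

+1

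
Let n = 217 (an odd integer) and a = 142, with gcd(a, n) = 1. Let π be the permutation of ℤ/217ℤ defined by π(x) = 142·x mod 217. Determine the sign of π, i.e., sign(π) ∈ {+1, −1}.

+1

Orbit of 191 under x↦142x: [191, 214, 8, 51, 81, 1, 142]… (length divides ord_217(142)).
Cycle type of π: 15×14 + 3×2 + 1; total 17 cycles.
sign(π) = (−1)^{n − #cycles} = (−1)^{217−17} = (−1)^200 = +1.
Check: (142/217) = +1 by Zolotarev.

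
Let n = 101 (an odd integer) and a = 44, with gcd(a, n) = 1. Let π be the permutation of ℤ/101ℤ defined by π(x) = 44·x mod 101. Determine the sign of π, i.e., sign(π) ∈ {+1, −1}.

Orbit of 10 under x↦44x: [10, 36, 69, 6, 62, 1, 44]… (length divides ord_101(44)).
Decompose π into cycles: lengths [20, 20, 20, 20, 20, 1] (6 cycles, including the fixed point 0).
Σ(ℓ_i−1) = 101−6 = 95; sign = (−1)^95 = -1.
Check: (44/101) = -1 by Zolotarev.

-1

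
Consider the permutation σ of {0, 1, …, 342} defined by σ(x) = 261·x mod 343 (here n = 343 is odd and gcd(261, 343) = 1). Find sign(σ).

+1

Start at x=1: 1 → 261 → 207 → 176 → 317 → 74 → 106 → … (one orbit).
Cycle lengths of π_261 on ℤ/343ℤ: [147, 147, 21, 21, 3, 3, 1]; 7 cycles in total.
7 cycles on 343: each ℓ→(−1)^(ℓ−1), product (−1)^336 = +1.
Check: (261/343) = +1 by Zolotarev.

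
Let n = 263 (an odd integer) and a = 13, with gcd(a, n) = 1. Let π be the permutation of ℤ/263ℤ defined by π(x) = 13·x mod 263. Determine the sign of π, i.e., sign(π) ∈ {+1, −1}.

+1

Trace 140: π^k(140) = [140, 242, 253, 133, 151, 122, 8] for k=0..6.
Decompose π into cycles: lengths [131, 131, 1] (3 cycles, including the fixed point 0).
263 − 3 = 260 transpositions; sign(π) = (−1)^260 = +1.
Via Zolotarev, sign(π_{13}) = (13|263) = +1.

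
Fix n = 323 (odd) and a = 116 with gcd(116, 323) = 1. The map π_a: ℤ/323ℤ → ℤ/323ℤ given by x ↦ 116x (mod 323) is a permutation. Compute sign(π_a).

+1

Trace 43: π^k(43) = [43, 143, 115, 97, 270, 312, 16] for k=0..6.
π_116 has 5 disjoint cycles with lengths [144, 144, 18, 16, 1] on {0,…,322}.
n − c = 323 − 5 = 318; sign = (−1)^318 = +1.
The Jacobi symbol (116|323) = +1 (Zolotarev) agrees.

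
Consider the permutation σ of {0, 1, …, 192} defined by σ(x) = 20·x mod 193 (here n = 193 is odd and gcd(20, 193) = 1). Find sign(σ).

Trace 179: π^k(179) = [179, 106, 190, 133, 151, 125, 184] for k=0..6.
The orbit structure of x ↦ 20x mod 193: 4 orbits of sizes [64, 64, 64, 1].
n − c = 193 − 4 = 189; sign = (−1)^189 = -1.

-1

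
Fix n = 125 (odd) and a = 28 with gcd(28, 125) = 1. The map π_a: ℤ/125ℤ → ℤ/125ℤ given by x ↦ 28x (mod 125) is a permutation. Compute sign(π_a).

-1

Start at x=82: 82 → 46 → 38 → 64 → 42 → 51 → 53 → … (one orbit).
Cycle lengths of π_28 on ℤ/125ℤ: [100, 20, 4, 1]; 4 cycles in total.
Σ(ℓ_i−1) = 125−4 = 121; sign = (−1)^121 = -1.
The Jacobi symbol (28|125) = -1 (Zolotarev) agrees.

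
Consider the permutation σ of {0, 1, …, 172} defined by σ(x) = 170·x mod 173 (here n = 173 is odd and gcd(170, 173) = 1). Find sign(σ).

-1

Trace 159: π^k(159) = [159, 42, 47, 32, 77, 115, 1] for k=0..6.
2 cycles of lengths [172, 1].
n − c = 173 − 2 = 171; sign = (−1)^171 = -1.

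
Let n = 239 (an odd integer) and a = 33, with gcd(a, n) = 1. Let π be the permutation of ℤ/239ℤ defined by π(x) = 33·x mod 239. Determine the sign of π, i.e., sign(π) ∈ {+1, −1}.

Start at x=226: 226 → 49 → 183 → 64 → 200 → 147 → 71 → … (one orbit).
The orbit structure of x ↦ 33x mod 239: 3 orbits of sizes [119, 119, 1].
n − c = 239 − 3 = 236; sign = (−1)^236 = +1.
Zolotarev: (33|239) = +1, matching the cycle-count sign.

+1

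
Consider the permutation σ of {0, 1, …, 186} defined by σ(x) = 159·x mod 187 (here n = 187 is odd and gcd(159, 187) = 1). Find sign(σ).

-1

Trace 158: π^k(158) = [158, 64, 78, 60, 3, 103, 108] for k=0..6.
Cycle type of π: 80×2 + 16 + 5×2 + 1; total 6 cycles.
With 6 cycles on 187 points, sign = (−1)^{187−6} = -1.
(159|187)_J = -1 (Zolotarev's lemma cross-check).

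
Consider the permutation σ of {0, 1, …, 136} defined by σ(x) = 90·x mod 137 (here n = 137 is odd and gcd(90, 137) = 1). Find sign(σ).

-1

Orbit of 14 under x↦90x: [14, 27, 101, 48, 73, 131, 8]… (length divides ord_137(90)).
The orbit structure of x ↦ 90x mod 137: 2 orbits of sizes [136, 1].
With 2 cycles on 137 points, sign = (−1)^{137−2} = -1.
Zolotarev: (90|137) = -1, matching the cycle-count sign.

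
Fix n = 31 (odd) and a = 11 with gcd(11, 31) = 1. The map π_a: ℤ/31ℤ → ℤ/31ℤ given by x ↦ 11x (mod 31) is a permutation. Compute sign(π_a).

-1

Orbit of 28 under x↦11x: [28, 29, 9, 6, 4, 13, 19]… (length divides ord_31(11)).
The orbit structure of x ↦ 11x mod 31: 2 orbits of sizes [30, 1].
2 cycles on 31: each ℓ→(−1)^(ℓ−1), product (−1)^29 = -1.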